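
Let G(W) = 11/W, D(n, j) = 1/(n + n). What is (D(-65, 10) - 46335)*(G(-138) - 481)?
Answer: 399897527339/17940 ≈ 2.2291e+7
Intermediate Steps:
D(n, j) = 1/(2*n)
(D(-65, 10) - 46335)*(G(-138) - 481) = ((½)/(-65) - 46335)*(11/(-138) - 481) = ((½)*(-1/65) - 46335)*(11*(-1/138) - 481) = (-1/130 - 46335)*(-11/138 - 481) = -6023551/130*(-66389/138) = 399897527339/17940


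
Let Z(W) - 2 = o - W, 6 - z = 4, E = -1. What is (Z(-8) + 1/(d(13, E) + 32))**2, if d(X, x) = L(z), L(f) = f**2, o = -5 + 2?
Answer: 64009/1296 ≈ 49.390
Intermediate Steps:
z = 2 (z = 6 - 1*4 = 6 - 4 = 2)
o = -3
d(X, x) = 4 (d(X, x) = 2**2 = 4)
Z(W) = -1 - W (Z(W) = 2 + (-3 - W) = -1 - W)
(Z(-8) + 1/(d(13, E) + 32))**2 = ((-1 - 1*(-8)) + 1/(4 + 32))**2 = ((-1 + 8) + 1/36)**2 = (7 + 1/36)**2 = (253/36)**2 = 64009/1296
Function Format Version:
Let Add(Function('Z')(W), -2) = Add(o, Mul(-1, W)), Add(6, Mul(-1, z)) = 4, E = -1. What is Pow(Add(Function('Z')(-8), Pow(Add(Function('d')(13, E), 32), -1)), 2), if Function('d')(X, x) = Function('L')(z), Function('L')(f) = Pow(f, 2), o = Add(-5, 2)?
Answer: Rational(64009, 1296) ≈ 49.390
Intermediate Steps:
z = 2 (z = Add(6, Mul(-1, 4)) = Add(6, -4) = 2)
o = -3
Function('d')(X, x) = 4 (Function('d')(X, x) = Pow(2, 2) = 4)
Function('Z')(W) = Add(-1, Mul(-1, W)) (Function('Z')(W) = Add(2, Add(-3, Mul(-1, W))) = Add(-1, Mul(-1, W)))
Pow(Add(Function('Z')(-8), Pow(Add(Function('d')(13, E), 32), -1)), 2) = Pow(Add(Add(-1, Mul(-1, -8)), Pow(Add(4, 32), -1)), 2) = Pow(Add(Add(-1, 8), Pow(36, -1)), 2) = Pow(Add(7, Rational(1, 36)), 2) = Pow(Rational(253, 36), 2) = Rational(64009, 1296)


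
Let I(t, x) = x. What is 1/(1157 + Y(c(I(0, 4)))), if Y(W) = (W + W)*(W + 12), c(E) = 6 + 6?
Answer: 1/1733 ≈ 0.00057703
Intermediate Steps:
c(E) = 12
Y(W) = 2*W*(12 + W) (Y(W) = (2*W)*(12 + W) = 2*W*(12 + W))
1/(1157 + Y(c(I(0, 4)))) = 1/(1157 + 2*12*(12 + 12)) = 1/(1157 + 2*12*24) = 1/(1157 + 576) = 1/1733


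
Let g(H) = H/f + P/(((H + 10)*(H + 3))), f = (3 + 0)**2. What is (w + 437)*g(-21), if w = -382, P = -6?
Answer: -130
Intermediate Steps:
f = 9 (f = 3**2 = 9)
g(H) = H/9 - 6/((3 + H)*(10 + H)) (g(H) = H/9 - 6*1/((H + 3)*(H + 10)) = H*(1/9) - 6*1/((3 + H)*(10 + H)) = H/9 - 6*1/((3 + H)*(10 + H)) = H/9 - 6/((3 + H)*(10 + H)))
(w + 437)*g(-21) = (-382 + 437)*((-54 + (-21)**3 + 13*(-21)**2 + 30*(-21))/(9*(30 + (-21)**2 + 13*(-21)))) = 55*((-54 - 9261 + 13*441 - 630)/(9*(30 + 441 - 273))) = 55*((1/9)*(-54 - 9261 + 5733 - 630)/198) = 55*((1/9)*(1/198)*(-4212)) = 55*(-26/11) = -130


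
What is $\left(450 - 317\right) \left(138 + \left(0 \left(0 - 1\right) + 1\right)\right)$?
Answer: $18487$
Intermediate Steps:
$\left(450 - 317\right) \left(138 + \left(0 \left(0 - 1\right) + 1\right)\right) = 133 \left(138 + \left(0 \left(0 - 1\right) + 1\right)\right) = 133 \left(138 + \left(0 \left(-1\right) + 1\right)\right) = 133 \left(138 + \left(0 + 1\right)\right) = 133 \left(138 + 1\right) = 133 \cdot 139 = 18487$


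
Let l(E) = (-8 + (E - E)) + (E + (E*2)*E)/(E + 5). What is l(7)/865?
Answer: 3/3460 ≈ 0.00086705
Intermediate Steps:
l(E) = -8 + (E + 2*E**2)/(5 + E) (l(E) = (-8 + 0) + (E + (2*E)*E)/(5 + E) = -8 + (E + 2*E**2)/(5 + E))
l(7)/865 = ((-40 - 7*7 + 2*7**2)/(5 + 7))/865 = ((-40 - 49 + 2*49)/12)*(1/865) = ((-40 - 49 + 98)/12)*(1/865) = ((1/12)*9)*(1/865) = (3/4)*(1/865) = 3/3460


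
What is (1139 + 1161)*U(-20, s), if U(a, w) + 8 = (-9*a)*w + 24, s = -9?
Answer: -3689200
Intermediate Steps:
U(a, w) = 16 - 9*a*w (U(a, w) = -8 + ((-9*a)*w + 24) = -8 + (-9*a*w + 24) = -8 + (24 - 9*a*w) = 16 - 9*a*w)
(1139 + 1161)*U(-20, s) = (1139 + 1161)*(16 - 9*(-20)*(-9)) = 2300*(16 - 1620) = 2300*(-1604) = -3689200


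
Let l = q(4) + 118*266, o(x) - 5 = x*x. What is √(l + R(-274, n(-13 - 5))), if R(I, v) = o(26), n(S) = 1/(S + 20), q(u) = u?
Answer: √32073 ≈ 179.09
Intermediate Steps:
n(S) = 1/(20 + S)
o(x) = 5 + x² (o(x) = 5 + x*x = 5 + x²)
R(I, v) = 681 (R(I, v) = 5 + 26² = 5 + 676 = 681)
l = 31392 (l = 4 + 118*266 = 4 + 31388 = 31392)
√(l + R(-274, n(-13 - 5))) = √(31392 + 681) = √32073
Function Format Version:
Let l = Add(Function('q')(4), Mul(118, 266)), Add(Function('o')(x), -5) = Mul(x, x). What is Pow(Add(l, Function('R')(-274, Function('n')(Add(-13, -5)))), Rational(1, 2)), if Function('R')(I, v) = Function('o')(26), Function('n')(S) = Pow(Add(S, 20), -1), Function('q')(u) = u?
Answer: Pow(32073, Rational(1, 2)) ≈ 179.09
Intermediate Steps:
Function('n')(S) = Pow(Add(20, S), -1)
Function('o')(x) = Add(5, Pow(x, 2)) (Function('o')(x) = Add(5, Mul(x, x)) = Add(5, Pow(x, 2)))
Function('R')(I, v) = 681 (Function('R')(I, v) = Add(5, Pow(26, 2)) = Add(5, 676) = 681)
l = 31392 (l = Add(4, Mul(118, 266)) = Add(4, 31388) = 31392)
Pow(Add(l, Function('R')(-274, Function('n')(Add(-13, -5)))), Rational(1, 2)) = Pow(Add(31392, 681), Rational(1, 2)) = Pow(32073, Rational(1, 2))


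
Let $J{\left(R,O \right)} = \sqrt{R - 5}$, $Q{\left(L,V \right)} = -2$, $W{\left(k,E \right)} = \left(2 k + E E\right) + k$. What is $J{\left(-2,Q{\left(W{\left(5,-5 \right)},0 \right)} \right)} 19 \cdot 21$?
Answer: $399 i \sqrt{7} \approx 1055.7 i$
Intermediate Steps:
$W{\left(k,E \right)} = E^{2} + 3 k$ ($W{\left(k,E \right)} = \left(2 k + E^{2}\right) + k = \left(E^{2} + 2 k\right) + k = E^{2} + 3 k$)
$J{\left(R,O \right)} = \sqrt{-5 + R}$
$J{\left(-2,Q{\left(W{\left(5,-5 \right)},0 \right)} \right)} 19 \cdot 21 = \sqrt{-5 - 2} \cdot 19 \cdot 21 = \sqrt{-7} \cdot 19 \cdot 21 = i \sqrt{7} \cdot 19 \cdot 21 = 19 i \sqrt{7} \cdot 21 = 399 i \sqrt{7}$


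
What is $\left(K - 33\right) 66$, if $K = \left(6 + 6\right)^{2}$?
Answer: $7326$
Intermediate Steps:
$K = 144$ ($K = 12^{2} = 144$)
$\left(K - 33\right) 66 = \left(144 - 33\right) 66 = 111 \cdot 66 = 7326$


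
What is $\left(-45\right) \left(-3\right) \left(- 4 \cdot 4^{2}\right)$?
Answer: $-8640$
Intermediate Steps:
$\left(-45\right) \left(-3\right) \left(- 4 \cdot 4^{2}\right) = 135 \left(\left(-4\right) 16\right) = 135 \left(-64\right) = -8640$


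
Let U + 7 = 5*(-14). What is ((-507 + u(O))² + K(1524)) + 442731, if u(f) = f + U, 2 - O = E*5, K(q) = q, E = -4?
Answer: 760099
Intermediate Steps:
U = -77 (U = -7 + 5*(-14) = -7 - 70 = -77)
O = 22 (O = 2 - (-4)*5 = 2 - 1*(-20) = 2 + 20 = 22)
u(f) = -77 + f (u(f) = f - 77 = -77 + f)
((-507 + u(O))² + K(1524)) + 442731 = ((-507 + (-77 + 22))² + 1524) + 442731 = ((-507 - 55)² + 1524) + 442731 = ((-562)² + 1524) + 442731 = (315844 + 1524) + 442731 = 317368 + 442731 = 760099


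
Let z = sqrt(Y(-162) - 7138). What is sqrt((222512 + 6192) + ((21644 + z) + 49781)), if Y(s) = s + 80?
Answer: sqrt(300129 + 38*I*sqrt(5)) ≈ 547.84 + 0.078*I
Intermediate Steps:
Y(s) = 80 + s
z = 38*I*sqrt(5) (z = sqrt((80 - 162) - 7138) = sqrt(-82 - 7138) = sqrt(-7220) = 38*I*sqrt(5) ≈ 84.971*I)
sqrt((222512 + 6192) + ((21644 + z) + 49781)) = sqrt((222512 + 6192) + ((21644 + 38*I*sqrt(5)) + 49781)) = sqrt(228704 + (71425 + 38*I*sqrt(5))) = sqrt(300129 + 38*I*sqrt(5))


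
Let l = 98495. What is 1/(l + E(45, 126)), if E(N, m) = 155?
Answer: 1/98650 ≈ 1.0137e-5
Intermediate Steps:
1/(l + E(45, 126)) = 1/(98495 + 155) = 1/98650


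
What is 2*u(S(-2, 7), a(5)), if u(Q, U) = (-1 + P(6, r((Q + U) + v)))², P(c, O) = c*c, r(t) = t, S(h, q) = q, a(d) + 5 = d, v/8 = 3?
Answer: 2450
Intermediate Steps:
v = 24 (v = 8*3 = 24)
a(d) = -5 + d
P(c, O) = c²
u(Q, U) = 1225 (u(Q, U) = (-1 + 6²)² = (-1 + 36)² = 35² = 1225)
2*u(S(-2, 7), a(5)) = 2*1225 = 2450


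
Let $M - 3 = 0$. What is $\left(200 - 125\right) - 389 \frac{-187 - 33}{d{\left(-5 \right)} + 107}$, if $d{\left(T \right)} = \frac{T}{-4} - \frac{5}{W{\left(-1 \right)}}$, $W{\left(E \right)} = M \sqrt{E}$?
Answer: $\frac{1460606115}{1687801} - \frac{20539200 i}{1687801} \approx 865.39 - 12.169 i$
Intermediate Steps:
$M = 3$ ($M = 3 + 0 = 3$)
$W{\left(E \right)} = 3 \sqrt{E}$
$d{\left(T \right)} = - \frac{T}{4} + \frac{5 i}{3}$ ($d{\left(T \right)} = \frac{T}{-4} - \frac{5}{3 \sqrt{-1}} = T \left(- \frac{1}{4}\right) - \frac{5}{3 i} = - \frac{T}{4} - 5 \left(- \frac{i}{3}\right) = - \frac{T}{4} + \frac{5 i}{3}$)
$\left(200 - 125\right) - 389 \frac{-187 - 33}{d{\left(-5 \right)} + 107} = \left(200 - 125\right) - 389 \frac{-187 - 33}{\left(\left(- \frac{1}{4}\right) \left(-5\right) + \frac{5 i}{3}\right) + 107} = 75 - 389 \left(- \frac{220}{\left(\frac{5}{4} + \frac{5 i}{3}\right) + 107}\right) = 75 - 389 \left(- \frac{220}{\frac{433}{4} + \frac{5 i}{3}}\right) = 75 - 389 \left(- 220 \frac{144 \left(\frac{433}{4} - \frac{5 i}{3}\right)}{1687801}\right) = 75 - 389 \left(- \frac{31680 \left(\frac{433}{4} - \frac{5 i}{3}\right)}{1687801}\right) = 75 + \frac{12323520 \left(\frac{433}{4} - \frac{5 i}{3}\right)}{1687801}$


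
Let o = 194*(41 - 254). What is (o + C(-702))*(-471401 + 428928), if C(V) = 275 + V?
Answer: 1773205277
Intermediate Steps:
o = -41322 (o = 194*(-213) = -41322)
(o + C(-702))*(-471401 + 428928) = (-41322 + (275 - 702))*(-471401 + 428928) = (-41322 - 427)*(-42473) = -41749*(-42473) = 1773205277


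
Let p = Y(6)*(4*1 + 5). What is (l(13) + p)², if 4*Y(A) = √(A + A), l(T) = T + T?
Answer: 2947/4 + 234*√3 ≈ 1142.1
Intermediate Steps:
l(T) = 2*T
Y(A) = √2*√A/4 (Y(A) = √(A + A)/4 = √(2*A)/4 = (√2*√A)/4 = √2*√A/4)
p = 9*√3/2 (p = (√2*√6/4)*(4*1 + 5) = (√3/2)*(4 + 5) = (√3/2)*9 = 9*√3/2 ≈ 7.7942)
(l(13) + p)² = (2*13 + 9*√3/2)² = (26 + 9*√3/2)²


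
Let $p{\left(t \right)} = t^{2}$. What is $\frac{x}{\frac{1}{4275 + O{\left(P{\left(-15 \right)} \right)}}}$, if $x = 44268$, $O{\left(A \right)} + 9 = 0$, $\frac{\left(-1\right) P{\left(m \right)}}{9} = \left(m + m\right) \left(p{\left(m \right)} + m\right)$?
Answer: $188847288$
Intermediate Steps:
$P{\left(m \right)} = - 18 m \left(m + m^{2}\right)$ ($P{\left(m \right)} = - 9 \left(m + m\right) \left(m^{2} + m\right) = - 9 \cdot 2 m \left(m + m^{2}\right) = - 18 m \left(m + m^{2}\right)$)
$O{\left(A \right)} = -9$ ($O{\left(A \right)} = -9 + 0 = -9$)
$\frac{x}{\frac{1}{4275 + O{\left(P{\left(-15 \right)} \right)}}} = \frac{44268}{\frac{1}{4275 - 9}} = \frac{44268}{\frac{1}{4266}} = 44268 \frac{1}{\frac{1}{4266}} = 44268 \cdot 4266 = 188847288$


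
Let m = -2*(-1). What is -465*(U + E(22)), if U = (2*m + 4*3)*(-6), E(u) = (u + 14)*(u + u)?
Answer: -691920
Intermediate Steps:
m = 2
E(u) = 2*u*(14 + u) (E(u) = (14 + u)*(2*u) = 2*u*(14 + u))
U = -96 (U = (2*2 + 4*3)*(-6) = (4 + 12)*(-6) = 16*(-6) = -96)
-465*(U + E(22)) = -465*(-96 + 2*22*(14 + 22)) = -465*(-96 + 2*22*36) = -465*(-96 + 1584) = -465*1488 = -691920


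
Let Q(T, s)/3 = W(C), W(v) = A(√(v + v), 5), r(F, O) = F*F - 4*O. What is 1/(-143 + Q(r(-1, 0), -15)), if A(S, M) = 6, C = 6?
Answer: -1/125 ≈ -0.0080000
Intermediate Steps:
r(F, O) = F² - 4*O
W(v) = 6
Q(T, s) = 18 (Q(T, s) = 3*6 = 18)
1/(-143 + Q(r(-1, 0), -15)) = 1/(-143 + 18) = 1/(-125) = -1/125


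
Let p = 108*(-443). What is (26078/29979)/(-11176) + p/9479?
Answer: -8015077358969/1587947218308 ≈ -5.0474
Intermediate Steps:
p = -47844
(26078/29979)/(-11176) + p/9479 = (26078/29979)/(-11176) - 47844/9479 = (26078*(1/29979))*(-1/11176) - 47844*1/9479 = (26078/29979)*(-1/11176) - 47844/9479 = -13039/167522652 - 47844/9479 = -8015077358969/1587947218308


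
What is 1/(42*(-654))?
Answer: -1/27468 ≈ -3.6406e-5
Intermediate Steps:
1/(42*(-654)) = 1/(-27468) = -1/27468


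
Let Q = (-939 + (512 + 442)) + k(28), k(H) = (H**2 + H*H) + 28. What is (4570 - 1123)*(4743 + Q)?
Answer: 21902238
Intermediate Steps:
k(H) = 28 + 2*H**2 (k(H) = (H**2 + H**2) + 28 = 2*H**2 + 28 = 28 + 2*H**2)
Q = 1611 (Q = (-939 + (512 + 442)) + (28 + 2*28**2) = (-939 + 954) + (28 + 2*784) = 15 + (28 + 1568) = 15 + 1596 = 1611)
(4570 - 1123)*(4743 + Q) = (4570 - 1123)*(4743 + 1611) = 3447*6354 = 21902238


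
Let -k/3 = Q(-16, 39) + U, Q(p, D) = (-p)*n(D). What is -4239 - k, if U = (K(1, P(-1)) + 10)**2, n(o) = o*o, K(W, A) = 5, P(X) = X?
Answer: 69444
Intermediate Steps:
n(o) = o**2
Q(p, D) = -p*D**2 (Q(p, D) = (-p)*D**2 = -p*D**2)
U = 225 (U = (5 + 10)**2 = 15**2 = 225)
k = -73683 (k = -3*(-1*(-16)*39**2 + 225) = -3*(-1*(-16)*1521 + 225) = -3*(24336 + 225) = -3*24561 = -73683)
-4239 - k = -4239 - 1*(-73683) = -4239 + 73683 = 69444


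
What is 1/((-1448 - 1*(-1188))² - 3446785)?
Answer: -1/3379185 ≈ -2.9593e-7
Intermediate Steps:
1/((-1448 - 1*(-1188))² - 3446785) = 1/((-1448 + 1188)² - 3446785) = 1/((-260)² - 3446785) = 1/(67600 - 3446785) = 1/(-3379185) = -1/3379185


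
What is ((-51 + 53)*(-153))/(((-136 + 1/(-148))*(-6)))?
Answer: -7548/20129 ≈ -0.37498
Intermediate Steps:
((-51 + 53)*(-153))/(((-136 + 1/(-148))*(-6))) = (2*(-153))/(((-136 - 1/148)*(-6))) = -306/((-20129/148*(-6))) = -306/60387/74 = -306*74/60387 = -7548/20129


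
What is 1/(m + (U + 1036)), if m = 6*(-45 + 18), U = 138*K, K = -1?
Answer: 1/736 ≈ 0.0013587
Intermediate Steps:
U = -138 (U = 138*(-1) = -138)
m = -162 (m = 6*(-27) = -162)
1/(m + (U + 1036)) = 1/(-162 + (-138 + 1036)) = 1/(-162 + 898) = 1/736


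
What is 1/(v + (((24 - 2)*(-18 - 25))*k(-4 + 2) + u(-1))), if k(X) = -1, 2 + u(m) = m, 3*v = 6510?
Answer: 1/3113 ≈ 0.00032123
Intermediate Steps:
v = 2170 (v = (⅓)*6510 = 2170)
u(m) = -2 + m
1/(v + (((24 - 2)*(-18 - 25))*k(-4 + 2) + u(-1))) = 1/(2170 + (((24 - 2)*(-18 - 25))*(-1) + (-2 - 1))) = 1/(2170 + ((22*(-43))*(-1) - 3)) = 1/(2170 + (-946*(-1) - 3)) = 1/(2170 + (946 - 3)) = 1/(2170 + 943) = 1/3113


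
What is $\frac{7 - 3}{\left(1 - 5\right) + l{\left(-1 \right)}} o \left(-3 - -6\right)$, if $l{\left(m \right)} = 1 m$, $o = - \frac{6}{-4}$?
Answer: $- \frac{18}{5} \approx -3.6$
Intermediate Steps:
$o = \frac{3}{2}$ ($o = \left(-6\right) \left(- \frac{1}{4}\right) = \frac{3}{2} \approx 1.5$)
$l{\left(m \right)} = m$
$\frac{7 - 3}{\left(1 - 5\right) + l{\left(-1 \right)}} o \left(-3 - -6\right) = \frac{7 - 3}{\left(1 - 5\right) - 1} \cdot \frac{3}{2} \left(-3 - -6\right) = \frac{4}{-4 - 1} \cdot \frac{3}{2} \left(-3 + 6\right) = \frac{4}{-5} \cdot \frac{3}{2} \cdot 3 = 4 \left(- \frac{1}{5}\right) \frac{3}{2} \cdot 3 = \left(- \frac{4}{5}\right) \frac{3}{2} \cdot 3 = \left(- \frac{6}{5}\right) 3 = - \frac{18}{5}$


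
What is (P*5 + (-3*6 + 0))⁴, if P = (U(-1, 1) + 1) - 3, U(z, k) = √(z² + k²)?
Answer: 852356 - 467040*√2 ≈ 1.9186e+5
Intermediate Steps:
U(z, k) = √(k² + z²)
P = -2 + √2 (P = (√(1² + (-1)²) + 1) - 3 = (√(1 + 1) + 1) - 3 = (√2 + 1) - 3 = (1 + √2) - 3 = -2 + √2 ≈ -0.58579)
(P*5 + (-3*6 + 0))⁴ = ((-2 + √2)*5 + (-3*6 + 0))⁴ = ((-10 + 5*√2) + (-18 + 0))⁴ = ((-10 + 5*√2) - 18)⁴ = (-28 + 5*√2)⁴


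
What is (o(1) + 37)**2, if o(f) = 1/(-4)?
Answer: 21609/16 ≈ 1350.6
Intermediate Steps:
o(f) = -1/4
(o(1) + 37)**2 = (-1/4 + 37)**2 = (147/4)**2 = 21609/16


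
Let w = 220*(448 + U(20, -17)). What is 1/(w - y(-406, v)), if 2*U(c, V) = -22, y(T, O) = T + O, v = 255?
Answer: 1/96291 ≈ 1.0385e-5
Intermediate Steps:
y(T, O) = O + T
U(c, V) = -11 (U(c, V) = (½)*(-22) = -11)
w = 96140 (w = 220*(448 - 11) = 220*437 = 96140)
1/(w - y(-406, v)) = 1/(96140 - (255 - 406)) = 1/(96140 - 1*(-151)) = 1/(96140 + 151) = 1/96291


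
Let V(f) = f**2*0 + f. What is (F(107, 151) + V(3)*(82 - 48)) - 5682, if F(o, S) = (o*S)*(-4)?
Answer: -70208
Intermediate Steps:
F(o, S) = -4*S*o (F(o, S) = (S*o)*(-4) = -4*S*o)
V(f) = f (V(f) = 0 + f = f)
(F(107, 151) + V(3)*(82 - 48)) - 5682 = (-4*151*107 + 3*(82 - 48)) - 5682 = (-64628 + 3*34) - 5682 = (-64628 + 102) - 5682 = -64526 - 5682 = -70208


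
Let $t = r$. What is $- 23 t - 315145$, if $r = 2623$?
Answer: $-375474$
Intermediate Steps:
$t = 2623$
$- 23 t - 315145 = \left(-23\right) 2623 - 315145 = -60329 - 315145 = -375474$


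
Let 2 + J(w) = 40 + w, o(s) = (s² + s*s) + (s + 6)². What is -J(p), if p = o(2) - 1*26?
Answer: -84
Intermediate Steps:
o(s) = (6 + s)² + 2*s² (o(s) = (s² + s²) + (6 + s)² = 2*s² + (6 + s)² = (6 + s)² + 2*s²)
p = 46 (p = ((6 + 2)² + 2*2²) - 1*26 = (8² + 2*4) - 26 = (64 + 8) - 26 = 72 - 26 = 46)
J(w) = 38 + w (J(w) = -2 + (40 + w) = 38 + w)
-J(p) = -(38 + 46) = -1*84 = -84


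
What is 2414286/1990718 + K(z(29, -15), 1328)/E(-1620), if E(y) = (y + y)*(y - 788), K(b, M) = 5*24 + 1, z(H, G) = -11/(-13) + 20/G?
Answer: 9418153552999/7765711289280 ≈ 1.2128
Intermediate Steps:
z(H, G) = 11/13 + 20/G (z(H, G) = -11*(-1/13) + 20/G = 11/13 + 20/G)
K(b, M) = 121 (K(b, M) = 120 + 1 = 121)
E(y) = 2*y*(-788 + y) (E(y) = (2*y)*(-788 + y) = 2*y*(-788 + y))
2414286/1990718 + K(z(29, -15), 1328)/E(-1620) = 2414286/1990718 + 121/((2*(-1620)*(-788 - 1620))) = 2414286*(1/1990718) + 121/((2*(-1620)*(-2408))) = 1207143/995359 + 121/7801920 = 9418153552999/7765711289280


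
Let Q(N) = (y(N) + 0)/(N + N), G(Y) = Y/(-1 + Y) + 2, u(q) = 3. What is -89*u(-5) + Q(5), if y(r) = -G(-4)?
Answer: -6682/25 ≈ -267.28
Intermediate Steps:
G(Y) = 2 + Y/(-1 + Y)
y(r) = -14/5 (y(r) = -(-2 + 3*(-4))/(-1 - 4) = -(-2 - 12)/(-5) = -(-1)*(-14)/5 = -1*14/5 = -14/5)
Q(N) = -7/(5*N) (Q(N) = (-14/5 + 0)/(N + N) = -14*1/(2*N)/5 = -7/(5*N))
-89*u(-5) + Q(5) = -89*3 - 7/5/5 = -267 - 7/5*⅕ = -267 - 7/25 = -6682/25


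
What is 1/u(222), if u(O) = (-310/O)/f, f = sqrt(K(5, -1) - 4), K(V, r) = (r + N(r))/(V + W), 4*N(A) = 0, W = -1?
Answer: -111*I*sqrt(17)/310 ≈ -1.4763*I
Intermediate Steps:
N(A) = 0 (N(A) = (1/4)*0 = 0)
K(V, r) = r/(-1 + V) (K(V, r) = (r + 0)/(V - 1) = r/(-1 + V))
f = I*sqrt(17)/2 (f = sqrt(-1/(-1 + 5) - 4) = sqrt(-1/4 - 4) = sqrt(-17/4) = I*sqrt(17)/2 ≈ 2.0616*I)
u(O) = 620*I*sqrt(17)/(17*O) (u(O) = (-310/O)/((I*sqrt(17)/2)) = (-310/O)*(-2*I*sqrt(17)/17) = 620*I*sqrt(17)/(17*O))
1/u(222) = 1/((620/17)*I*sqrt(17)/222) = 1/((620/17)*I*sqrt(17)*(1/222)) = 1/(310*I*sqrt(17)/1887) = -111*I*sqrt(17)/310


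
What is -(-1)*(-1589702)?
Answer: -1589702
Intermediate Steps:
-(-1)*(-1589702) = -1*1589702 = -1589702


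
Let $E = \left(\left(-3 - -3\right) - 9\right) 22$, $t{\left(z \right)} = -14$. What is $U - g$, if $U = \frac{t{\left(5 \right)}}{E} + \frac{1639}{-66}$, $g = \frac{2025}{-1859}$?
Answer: $- \frac{792157}{33462} \approx -23.673$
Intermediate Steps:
$E = -198$ ($E = \left(\left(-3 + 3\right) - 9\right) 22 = \left(0 - 9\right) 22 = \left(-9\right) 22 = -198$)
$g = - \frac{2025}{1859}$ ($g = 2025 \left(- \frac{1}{1859}\right) = - \frac{2025}{1859} \approx -1.0893$)
$U = - \frac{4903}{198}$ ($U = - \frac{14}{-198} + \frac{1639}{-66} = \left(-14\right) \left(- \frac{1}{198}\right) + 1639 \left(- \frac{1}{66}\right) = \frac{7}{99} - \frac{149}{6} = - \frac{4903}{198} \approx -24.763$)
$U - g = - \frac{4903}{198} - - \frac{2025}{1859} = - \frac{4903}{198} + \frac{2025}{1859} = - \frac{792157}{33462}$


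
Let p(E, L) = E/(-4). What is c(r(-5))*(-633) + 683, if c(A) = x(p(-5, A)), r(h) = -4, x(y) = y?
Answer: -433/4 ≈ -108.25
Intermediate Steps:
p(E, L) = -E/4 (p(E, L) = E*(-¼) = -E/4)
c(A) = 5/4 (c(A) = -¼*(-5) = 5/4)
c(r(-5))*(-633) + 683 = (5/4)*(-633) + 683 = -3165/4 + 683 = -433/4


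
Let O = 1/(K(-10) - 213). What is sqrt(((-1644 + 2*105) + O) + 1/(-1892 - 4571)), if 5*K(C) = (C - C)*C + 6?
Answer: 4*I*sqrt(4198468290875049)/6844317 ≈ 37.868*I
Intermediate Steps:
K(C) = 6/5 (K(C) = ((C - C)*C + 6)/5 = (0*C + 6)/5 = (0 + 6)/5 = (1/5)*6 = 6/5)
O = -5/1059 (O = 1/(6/5 - 213) = 1/(-1059/5) = -5/1059 ≈ -0.0047214)
sqrt(((-1644 + 2*105) + O) + 1/(-1892 - 4571)) = sqrt(((-1644 + 2*105) - 5/1059) + 1/(-1892 - 4571)) = sqrt(((-1644 + 210) - 5/1059) + 1/(-6463)) = sqrt((-1434 - 5/1059) - 1/6463) = sqrt(-1518611/1059 - 1/6463) = sqrt(-9814783952/6844317) = 4*I*sqrt(4198468290875049)/6844317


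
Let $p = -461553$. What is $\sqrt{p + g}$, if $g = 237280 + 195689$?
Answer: $6 i \sqrt{794} \approx 169.07 i$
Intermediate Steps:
$g = 432969$
$\sqrt{p + g} = \sqrt{-461553 + 432969} = \sqrt{-28584} = 6 i \sqrt{794}$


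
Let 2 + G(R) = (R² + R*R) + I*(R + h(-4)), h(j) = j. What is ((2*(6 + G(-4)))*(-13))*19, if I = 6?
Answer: 5928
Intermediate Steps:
G(R) = -26 + 2*R² + 6*R (G(R) = -2 + ((R² + R*R) + 6*(R - 4)) = -2 + ((R² + R²) + 6*(-4 + R)) = -2 + (2*R² + (-24 + 6*R)) = -2 + (-24 + 2*R² + 6*R) = -26 + 2*R² + 6*R)
((2*(6 + G(-4)))*(-13))*19 = ((2*(6 + (-26 + 2*(-4)² + 6*(-4))))*(-13))*19 = ((2*(6 + (-26 + 2*16 - 24)))*(-13))*19 = ((2*(6 + (-26 + 32 - 24)))*(-13))*19 = ((2*(6 - 18))*(-13))*19 = ((2*(-12))*(-13))*19 = -24*(-13)*19 = 312*19 = 5928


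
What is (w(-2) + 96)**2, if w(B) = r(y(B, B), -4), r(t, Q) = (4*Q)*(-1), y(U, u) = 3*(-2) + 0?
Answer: 12544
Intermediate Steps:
y(U, u) = -6 (y(U, u) = -6 + 0 = -6)
r(t, Q) = -4*Q
w(B) = 16 (w(B) = -4*(-4) = 16)
(w(-2) + 96)**2 = (16 + 96)**2 = 112**2 = 12544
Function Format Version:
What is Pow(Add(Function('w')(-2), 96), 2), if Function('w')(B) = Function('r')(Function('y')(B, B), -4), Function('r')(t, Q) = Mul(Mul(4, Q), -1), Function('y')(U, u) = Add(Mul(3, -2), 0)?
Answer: 12544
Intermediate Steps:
Function('y')(U, u) = -6 (Function('y')(U, u) = Add(-6, 0) = -6)
Function('r')(t, Q) = Mul(-4, Q)
Function('w')(B) = 16 (Function('w')(B) = Mul(-4, -4) = 16)
Pow(Add(Function('w')(-2), 96), 2) = Pow(Add(16, 96), 2) = Pow(112, 2) = 12544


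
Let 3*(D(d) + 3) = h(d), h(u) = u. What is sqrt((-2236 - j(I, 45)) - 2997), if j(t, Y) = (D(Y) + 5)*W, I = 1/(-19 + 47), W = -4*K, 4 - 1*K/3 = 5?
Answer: I*sqrt(5437) ≈ 73.736*I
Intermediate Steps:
K = -3 (K = 12 - 3*5 = 12 - 15 = -3)
W = 12 (W = -4*(-3) = 12)
I = 1/28 ≈ 0.035714
D(d) = -3 + d/3
j(t, Y) = 24 + 4*Y (j(t, Y) = ((-3 + Y/3) + 5)*12 = (2 + Y/3)*12 = 24 + 4*Y)
sqrt((-2236 - j(I, 45)) - 2997) = sqrt((-2236 - (24 + 4*45)) - 2997) = sqrt((-2236 - (24 + 180)) - 2997) = sqrt((-2236 - 1*204) - 2997) = sqrt((-2236 - 204) - 2997) = sqrt(-2440 - 2997) = sqrt(-5437) = I*sqrt(5437)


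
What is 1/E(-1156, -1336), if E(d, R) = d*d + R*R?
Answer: 1/3121232 ≈ 3.2039e-7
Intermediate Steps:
E(d, R) = R**2 + d**2 (E(d, R) = d**2 + R**2 = R**2 + d**2)
1/E(-1156, -1336) = 1/((-1336)**2 + (-1156)**2) = 1/(1784896 + 1336336) = 1/3121232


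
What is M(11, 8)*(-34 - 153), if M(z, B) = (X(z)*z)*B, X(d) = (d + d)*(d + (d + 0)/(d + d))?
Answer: -4163368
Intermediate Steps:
X(d) = 2*d*(½ + d) (X(d) = (2*d)*(d + d/((2*d))) = (2*d)*(d + d*(1/(2*d))) = (2*d)*(d + ½) = (2*d)*(½ + d) = 2*d*(½ + d))
M(z, B) = B*z²*(1 + 2*z) (M(z, B) = ((z*(1 + 2*z))*z)*B = (z²*(1 + 2*z))*B = B*z²*(1 + 2*z))
M(11, 8)*(-34 - 153) = (8*11²*(1 + 2*11))*(-34 - 153) = (8*121*(1 + 22))*(-187) = (8*121*23)*(-187) = 22264*(-187) = -4163368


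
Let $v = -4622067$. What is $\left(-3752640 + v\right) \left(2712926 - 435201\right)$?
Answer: $-19075279501575$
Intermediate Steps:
$\left(-3752640 + v\right) \left(2712926 - 435201\right) = \left(-3752640 - 4622067\right) \left(2712926 - 435201\right) = \left(-8374707\right) 2277725 = -19075279501575$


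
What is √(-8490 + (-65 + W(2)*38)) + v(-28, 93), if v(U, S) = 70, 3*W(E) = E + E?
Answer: 70 + I*√76539/3 ≈ 70.0 + 92.219*I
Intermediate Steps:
W(E) = 2*E/3 (W(E) = (E + E)/3 = (2*E)/3 = 2*E/3)
√(-8490 + (-65 + W(2)*38)) + v(-28, 93) = √(-8490 + (-65 + ((⅔)*2)*38)) + 70 = √(-8490 + (-65 + (4/3)*38)) + 70 = √(-8490 + (-65 + 152/3)) + 70 = √(-8490 - 43/3) + 70 = √(-25513/3) + 70 = I*√76539/3 + 70 = 70 + I*√76539/3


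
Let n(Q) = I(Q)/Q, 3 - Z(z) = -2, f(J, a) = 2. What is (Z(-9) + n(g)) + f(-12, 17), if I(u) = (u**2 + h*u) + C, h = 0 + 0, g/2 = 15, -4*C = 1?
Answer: 4439/120 ≈ 36.992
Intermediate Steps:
C = -1/4 (C = -1/4*1 = -1/4 ≈ -0.25000)
g = 30 (g = 2*15 = 30)
h = 0
Z(z) = 5 (Z(z) = 3 - 1*(-2) = 3 + 2 = 5)
I(u) = -1/4 + u**2 (I(u) = (u**2 + 0*u) - 1/4 = (u**2 + 0) - 1/4 = u**2 - 1/4 = -1/4 + u**2)
n(Q) = (-1/4 + Q**2)/Q
(Z(-9) + n(g)) + f(-12, 17) = (5 + (30 - 1/4/30)) + 2 = (5 + (30 - 1/4*1/30)) + 2 = (5 + (30 - 1/120)) + 2 = (5 + 3599/120) + 2 = 4199/120 + 2 = 4439/120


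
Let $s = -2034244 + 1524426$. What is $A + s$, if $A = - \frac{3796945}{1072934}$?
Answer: $- \frac{547004862957}{1072934} \approx -5.0982 \cdot 10^{5}$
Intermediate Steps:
$s = -509818$
$A = - \frac{3796945}{1072934}$ ($A = \left(-3796945\right) \frac{1}{1072934} = - \frac{3796945}{1072934} \approx -3.5388$)
$A + s = - \frac{3796945}{1072934} - 509818 = - \frac{547004862957}{1072934}$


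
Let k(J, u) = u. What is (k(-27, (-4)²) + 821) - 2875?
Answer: -2038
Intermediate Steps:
(k(-27, (-4)²) + 821) - 2875 = ((-4)² + 821) - 2875 = (16 + 821) - 2875 = 837 - 2875 = -2038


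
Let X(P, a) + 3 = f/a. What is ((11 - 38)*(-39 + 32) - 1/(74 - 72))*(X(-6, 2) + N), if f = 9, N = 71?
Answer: 54665/4 ≈ 13666.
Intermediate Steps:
X(P, a) = -3 + 9/a
((11 - 38)*(-39 + 32) - 1/(74 - 72))*(X(-6, 2) + N) = ((11 - 38)*(-39 + 32) - 1/(74 - 72))*((-3 + 9/2) + 71) = (-27*(-7) - 1/2)*((-3 + 9*(1/2)) + 71) = (189 - 1*1/2)*((-3 + 9/2) + 71) = (189 - 1/2)*(3/2 + 71) = (377/2)*(145/2) = 54665/4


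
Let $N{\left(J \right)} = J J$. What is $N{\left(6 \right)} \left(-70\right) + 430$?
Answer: $-2090$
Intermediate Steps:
$N{\left(J \right)} = J^{2}$
$N{\left(6 \right)} \left(-70\right) + 430 = 6^{2} \left(-70\right) + 430 = 36 \left(-70\right) + 430 = -2520 + 430 = -2090$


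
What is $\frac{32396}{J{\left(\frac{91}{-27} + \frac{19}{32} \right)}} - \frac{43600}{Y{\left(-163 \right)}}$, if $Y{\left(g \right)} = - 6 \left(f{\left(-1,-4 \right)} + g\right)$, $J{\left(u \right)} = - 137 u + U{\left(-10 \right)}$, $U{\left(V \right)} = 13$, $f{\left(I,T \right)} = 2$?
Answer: $\frac{6109528552}{164169285} \approx 37.215$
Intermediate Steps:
$J{\left(u \right)} = 13 - 137 u$ ($J{\left(u \right)} = - 137 u + 13 = 13 - 137 u$)
$Y{\left(g \right)} = -12 - 6 g$ ($Y{\left(g \right)} = - 6 \left(2 + g\right) = -12 - 6 g$)
$\frac{32396}{J{\left(\frac{91}{-27} + \frac{19}{32} \right)}} - \frac{43600}{Y{\left(-163 \right)}} = \frac{32396}{13 - 137 \left(\frac{91}{-27} + \frac{19}{32}\right)} - \frac{43600}{-12 - -978} = \frac{32396}{13 - 137 \left(91 \left(- \frac{1}{27}\right) + 19 \cdot \frac{1}{32}\right)} - \frac{43600}{-12 + 978} = \frac{32396}{13 - 137 \left(- \frac{91}{27} + \frac{19}{32}\right)} - \frac{43600}{966} = \frac{32396}{13 - - \frac{328663}{864}} - \frac{21800}{483} = \frac{32396}{13 + \frac{328663}{864}} - \frac{21800}{483} = \frac{32396}{\frac{339895}{864}} - \frac{21800}{483} = 32396 \cdot \frac{864}{339895} - \frac{21800}{483} = \frac{27990144}{339895} - \frac{21800}{483} = \frac{6109528552}{164169285}$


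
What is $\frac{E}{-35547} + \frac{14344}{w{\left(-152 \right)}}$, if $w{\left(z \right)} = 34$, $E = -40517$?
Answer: $\frac{15037169}{35547} \approx 423.02$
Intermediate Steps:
$\frac{E}{-35547} + \frac{14344}{w{\left(-152 \right)}} = - \frac{40517}{-35547} + \frac{14344}{34} = \left(-40517\right) \left(- \frac{1}{35547}\right) + 14344 \cdot \frac{1}{34} = \frac{40517}{35547} + \frac{7172}{17} = \frac{15037169}{35547}$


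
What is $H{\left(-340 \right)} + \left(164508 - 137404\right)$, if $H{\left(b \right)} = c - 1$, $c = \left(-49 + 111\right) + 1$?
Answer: $27166$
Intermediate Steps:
$c = 63$ ($c = 62 + 1 = 63$)
$H{\left(b \right)} = 62$ ($H{\left(b \right)} = 63 - 1 = 62$)
$H{\left(-340 \right)} + \left(164508 - 137404\right) = 62 + \left(164508 - 137404\right) = 62 + 27104 = 27166$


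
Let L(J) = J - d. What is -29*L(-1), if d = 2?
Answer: 87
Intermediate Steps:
L(J) = -2 + J (L(J) = J - 1*2 = J - 2 = -2 + J)
-29*L(-1) = -29*(-2 - 1) = -29*(-3) = 87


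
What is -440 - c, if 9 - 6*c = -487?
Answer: -1568/3 ≈ -522.67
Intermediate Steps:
c = 248/3 (c = 3/2 - 1/6*(-487) = 3/2 + 487/6 = 248/3 ≈ 82.667)
-440 - c = -440 - 1*248/3 = -440 - 248/3 = -1568/3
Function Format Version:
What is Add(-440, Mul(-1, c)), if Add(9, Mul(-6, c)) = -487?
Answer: Rational(-1568, 3) ≈ -522.67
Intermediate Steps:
c = Rational(248, 3) (c = Add(Rational(3, 2), Mul(Rational(-1, 6), -487)) = Add(Rational(3, 2), Rational(487, 6)) = Rational(248, 3) ≈ 82.667)
Add(-440, Mul(-1, c)) = Add(-440, Mul(-1, Rational(248, 3))) = Add(-440, Rational(-248, 3)) = Rational(-1568, 3)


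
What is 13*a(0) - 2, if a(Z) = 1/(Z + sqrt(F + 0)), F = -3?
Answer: -2 - 13*I*sqrt(3)/3 ≈ -2.0 - 7.5056*I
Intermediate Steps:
a(Z) = 1/(Z + I*sqrt(3)) (a(Z) = 1/(Z + sqrt(-3 + 0)) = 1/(Z + sqrt(-3)) = 1/(Z + I*sqrt(3)))
13*a(0) - 2 = 13/(0 + I*sqrt(3)) - 2 = 13/((I*sqrt(3))) - 2 = 13*(-I*sqrt(3)/3) - 2 = -13*I*sqrt(3)/3 - 2 = -2 - 13*I*sqrt(3)/3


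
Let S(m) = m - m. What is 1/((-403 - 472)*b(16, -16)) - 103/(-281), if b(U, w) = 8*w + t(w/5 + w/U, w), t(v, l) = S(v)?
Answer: 11536281/31472000 ≈ 0.36656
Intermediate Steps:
S(m) = 0
t(v, l) = 0
b(U, w) = 8*w (b(U, w) = 8*w + 0 = 8*w)
1/((-403 - 472)*b(16, -16)) - 103/(-281) = 1/((-403 - 472)*((8*(-16)))) - 103/(-281) = 1/(-875*(-128)) - 103*(-1/281) = -1/875*(-1/128) + 103/281 = 1/112000 + 103/281 = 11536281/31472000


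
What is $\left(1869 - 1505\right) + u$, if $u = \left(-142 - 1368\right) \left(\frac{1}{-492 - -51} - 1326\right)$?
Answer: $\frac{883158694}{441} \approx 2.0026 \cdot 10^{6}$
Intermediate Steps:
$u = \frac{882998170}{441}$ ($u = - 1510 \left(\frac{1}{-492 + 51} - 1326\right) = - 1510 \left(\frac{1}{-441} - 1326\right) = - 1510 \left(- \frac{1}{441} - 1326\right) = \left(-1510\right) \left(- \frac{584767}{441}\right) = \frac{882998170}{441} \approx 2.0023 \cdot 10^{6}$)
$\left(1869 - 1505\right) + u = \left(1869 - 1505\right) + \frac{882998170}{441} = 364 + \frac{882998170}{441} = \frac{883158694}{441}$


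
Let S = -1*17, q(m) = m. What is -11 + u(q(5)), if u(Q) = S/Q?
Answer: -72/5 ≈ -14.400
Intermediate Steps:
S = -17
u(Q) = -17/Q
-11 + u(q(5)) = -11 - 17/5 = -72/5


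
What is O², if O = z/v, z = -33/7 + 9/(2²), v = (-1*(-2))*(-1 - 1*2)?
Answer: 529/3136 ≈ 0.16869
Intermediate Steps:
v = -6 (v = 2*(-1 - 2) = 2*(-3) = -6)
z = -69/28 (z = -33*⅐ + 9/4 = -33/7 + 9*(¼) = -33/7 + 9/4 = -69/28 ≈ -2.4643)
O = 23/56 (O = -69/28/(-6) = -69/28*(-⅙) = 23/56 ≈ 0.41071)
O² = (23/56)² = 529/3136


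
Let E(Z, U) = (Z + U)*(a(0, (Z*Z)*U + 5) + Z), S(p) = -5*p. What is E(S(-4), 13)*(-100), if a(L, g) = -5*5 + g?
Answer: -17160000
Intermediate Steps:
a(L, g) = -25 + g
E(Z, U) = (U + Z)*(-20 + Z + U*Z²) (E(Z, U) = (Z + U)*((-25 + ((Z*Z)*U + 5)) + Z) = (U + Z)*((-25 + (Z²*U + 5)) + Z) = (U + Z)*((-25 + (U*Z² + 5)) + Z) = (U + Z)*((-25 + (5 + U*Z²)) + Z) = (U + Z)*((-20 + U*Z²) + Z) = (U + Z)*(-20 + Z + U*Z²))
E(S(-4), 13)*(-100) = ((-5*(-4))² + 13*(-5*(-4)) + 13*(-20 + 13*(-5*(-4))²) + (-5*(-4))*(-20 + 13*(-5*(-4))²))*(-100) = (20² + 13*20 + 13*(-20 + 13*20²) + 20*(-20 + 13*20²))*(-100) = (400 + 260 + 13*(-20 + 13*400) + 20*(-20 + 13*400))*(-100) = (400 + 260 + 13*(-20 + 5200) + 20*(-20 + 5200))*(-100) = (400 + 260 + 13*5180 + 20*5180)*(-100) = (400 + 260 + 67340 + 103600)*(-100) = 171600*(-100) = -17160000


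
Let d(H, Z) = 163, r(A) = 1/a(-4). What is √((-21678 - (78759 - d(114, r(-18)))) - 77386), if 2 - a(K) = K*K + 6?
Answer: 6*I*√4935 ≈ 421.5*I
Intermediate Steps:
a(K) = -4 - K² (a(K) = 2 - (K*K + 6) = 2 - (K² + 6) = 2 - (6 + K²) = 2 + (-6 - K²) = -4 - K²)
r(A) = -1/20 (r(A) = 1/(-4 - 1*(-4)²) = 1/(-4 - 1*16) = 1/(-4 - 16) = 1/(-20) = -1/20)
√((-21678 - (78759 - d(114, r(-18)))) - 77386) = √((-21678 - (78759 - 1*163)) - 77386) = √((-21678 - (78759 - 163)) - 77386) = √((-21678 - 1*78596) - 77386) = √((-21678 - 78596) - 77386) = √(-100274 - 77386) = √(-177660) = 6*I*√4935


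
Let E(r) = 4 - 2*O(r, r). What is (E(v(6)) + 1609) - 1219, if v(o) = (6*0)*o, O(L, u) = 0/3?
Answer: 394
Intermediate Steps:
O(L, u) = 0 (O(L, u) = 0*(1/3) = 0)
v(o) = 0 (v(o) = 0*o = 0)
E(r) = 4 (E(r) = 4 - 2*0 = 4 + 0 = 4)
(E(v(6)) + 1609) - 1219 = (4 + 1609) - 1219 = 1613 - 1219 = 394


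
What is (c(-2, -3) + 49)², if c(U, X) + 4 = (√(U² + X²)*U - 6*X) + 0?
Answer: 4021 - 252*√13 ≈ 3112.4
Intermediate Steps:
c(U, X) = -4 - 6*X + U*√(U² + X²) (c(U, X) = -4 + ((√(U² + X²)*U - 6*X) + 0) = -4 + ((U*√(U² + X²) - 6*X) + 0) = -4 + ((-6*X + U*√(U² + X²)) + 0) = -4 + (-6*X + U*√(U² + X²)) = -4 - 6*X + U*√(U² + X²))
(c(-2, -3) + 49)² = ((-4 - 6*(-3) - 2*√((-2)² + (-3)²)) + 49)² = ((-4 + 18 - 2*√(4 + 9)) + 49)² = ((-4 + 18 - 2*√13) + 49)² = ((14 - 2*√13) + 49)² = (63 - 2*√13)²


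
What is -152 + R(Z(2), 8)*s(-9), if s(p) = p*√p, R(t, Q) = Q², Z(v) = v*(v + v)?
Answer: -152 - 1728*I ≈ -152.0 - 1728.0*I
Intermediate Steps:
Z(v) = 2*v² (Z(v) = v*(2*v) = 2*v²)
s(p) = p^(3/2)
-152 + R(Z(2), 8)*s(-9) = -152 + 8²*(-9)^(3/2) = -152 + 64*(-27*I) = -152 - 1728*I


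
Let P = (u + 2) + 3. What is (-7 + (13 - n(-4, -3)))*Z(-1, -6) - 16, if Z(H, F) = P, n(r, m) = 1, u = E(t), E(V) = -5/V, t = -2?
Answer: 43/2 ≈ 21.500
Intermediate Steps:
u = 5/2 (u = -5/(-2) = -5*(-½) = 5/2 ≈ 2.5000)
P = 15/2 (P = (5/2 + 2) + 3 = 9/2 + 3 = 15/2 ≈ 7.5000)
Z(H, F) = 15/2
(-7 + (13 - n(-4, -3)))*Z(-1, -6) - 16 = (-7 + (13 - 1*1))*(15/2) - 16 = (-7 + (13 - 1))*(15/2) - 16 = (-7 + 12)*(15/2) - 16 = 5*(15/2) - 16 = 75/2 - 16 = 43/2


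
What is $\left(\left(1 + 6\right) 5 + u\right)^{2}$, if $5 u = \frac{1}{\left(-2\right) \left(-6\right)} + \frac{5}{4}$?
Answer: $\frac{279841}{225} \approx 1243.7$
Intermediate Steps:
$u = \frac{4}{15}$ ($u = \frac{\frac{1}{\left(-2\right) \left(-6\right)} + \frac{5}{4}}{5} = \frac{\left(- \frac{1}{2}\right) \left(- \frac{1}{6}\right) + 5 \cdot \frac{1}{4}}{5} = \frac{\frac{1}{12} + \frac{5}{4}}{5} = \frac{1}{5} \cdot \frac{4}{3} = \frac{4}{15} \approx 0.26667$)
$\left(\left(1 + 6\right) 5 + u\right)^{2} = \left(\left(1 + 6\right) 5 + \frac{4}{15}\right)^{2} = \left(7 \cdot 5 + \frac{4}{15}\right)^{2} = \left(35 + \frac{4}{15}\right)^{2} = \left(\frac{529}{15}\right)^{2} = \frac{279841}{225}$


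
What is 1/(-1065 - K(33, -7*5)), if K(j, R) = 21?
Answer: -1/1086 ≈ -0.00092081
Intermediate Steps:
1/(-1065 - K(33, -7*5)) = 1/(-1065 - 1*21) = 1/(-1065 - 21) = 1/(-1086) = -1/1086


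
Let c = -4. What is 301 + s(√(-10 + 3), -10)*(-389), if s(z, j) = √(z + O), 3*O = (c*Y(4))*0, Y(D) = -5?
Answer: 301 - 389*7^(¼)*√I ≈ -146.41 - 447.41*I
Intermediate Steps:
O = 0 (O = (-4*(-5)*0)/3 = (20*0)/3 = (⅓)*0 = 0)
s(z, j) = √z (s(z, j) = √(z + 0) = √z)
301 + s(√(-10 + 3), -10)*(-389) = 301 + √(√(-10 + 3))*(-389) = 301 + √(√(-7))*(-389) = 301 + √(I*√7)*(-389) = 301 + (7^(¼)*√I)*(-389) = 301 - 389*7^(¼)*√I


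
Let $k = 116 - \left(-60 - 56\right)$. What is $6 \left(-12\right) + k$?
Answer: $160$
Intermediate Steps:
$k = 232$ ($k = 116 - -116 = 116 + 116 = 232$)
$6 \left(-12\right) + k = 6 \left(-12\right) + 232 = -72 + 232 = 160$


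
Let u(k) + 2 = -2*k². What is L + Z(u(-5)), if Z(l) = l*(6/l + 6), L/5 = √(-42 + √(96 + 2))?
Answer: -306 + 5*I*√(42 - 7*√2) ≈ -306.0 + 28.329*I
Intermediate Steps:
u(k) = -2 - 2*k²
L = 5*√(-42 + 7*√2) (L = 5*√(-42 + √(96 + 2)) = 5*√(-42 + √98) = 5*√(-42 + 7*√2) ≈ 28.329*I)
Z(l) = l*(6 + 6/l)
L + Z(u(-5)) = 5*√(-42 + 7*√2) + (6 + 6*(-2 - 2*(-5)²)) = 5*√(-42 + 7*√2) + (6 + 6*(-2 - 2*25)) = 5*√(-42 + 7*√2) + (6 + 6*(-2 - 50)) = 5*√(-42 + 7*√2) + (6 + 6*(-52)) = 5*√(-42 + 7*√2) + (6 - 312) = 5*√(-42 + 7*√2) - 306 = -306 + 5*√(-42 + 7*√2)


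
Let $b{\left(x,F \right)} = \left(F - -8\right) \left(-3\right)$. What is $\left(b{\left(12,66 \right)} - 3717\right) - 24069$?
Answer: $-28008$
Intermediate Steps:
$b{\left(x,F \right)} = -24 - 3 F$ ($b{\left(x,F \right)} = \left(F + 8\right) \left(-3\right) = \left(8 + F\right) \left(-3\right) = -24 - 3 F$)
$\left(b{\left(12,66 \right)} - 3717\right) - 24069 = \left(\left(-24 - 198\right) - 3717\right) - 24069 = \left(-222 - 3717\right) - 24069 = -3939 - 24069 = -28008$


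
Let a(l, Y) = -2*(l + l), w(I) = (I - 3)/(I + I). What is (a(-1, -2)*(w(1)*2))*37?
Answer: -296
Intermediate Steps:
w(I) = (-3 + I)/(2*I) (w(I) = (-3 + I)/((2*I)) = (-3 + I)*(1/(2*I)) = (-3 + I)/(2*I))
a(l, Y) = -4*l
(a(-1, -2)*(w(1)*2))*37 = ((-4*(-1))*(((½)*(-3 + 1)/1)*2))*37 = (4*(((½)*1*(-2))*2))*37 = (4*(-1*2))*37 = (4*(-2))*37 = -8*37 = -296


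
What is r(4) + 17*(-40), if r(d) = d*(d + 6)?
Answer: -640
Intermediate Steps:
r(d) = d*(6 + d)
r(4) + 17*(-40) = 4*(6 + 4) + 17*(-40) = 4*10 - 680 = 40 - 680 = -640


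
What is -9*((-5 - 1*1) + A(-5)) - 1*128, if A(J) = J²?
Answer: -299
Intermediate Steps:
-9*((-5 - 1*1) + A(-5)) - 1*128 = -9*((-5 - 1*1) + (-5)²) - 1*128 = -9*((-5 - 1) + 25) - 128 = -9*(-6 + 25) - 128 = -9*19 - 128 = -171 - 128 = -299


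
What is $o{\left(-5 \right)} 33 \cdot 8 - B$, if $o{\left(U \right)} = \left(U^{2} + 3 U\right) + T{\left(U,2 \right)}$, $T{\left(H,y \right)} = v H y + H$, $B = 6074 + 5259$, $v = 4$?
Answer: $-20573$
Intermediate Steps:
$B = 11333$
$T{\left(H,y \right)} = H + 4 H y$ ($T{\left(H,y \right)} = 4 H y + H = H + 4 H y$)
$o{\left(U \right)} = U^{2} + 12 U$ ($o{\left(U \right)} = \left(U^{2} + 3 U\right) + U \left(1 + 4 \cdot 2\right) = \left(U^{2} + 3 U\right) + U \left(1 + 8\right) = \left(U^{2} + 3 U\right) + U 9 = \left(U^{2} + 3 U\right) + 9 U = U^{2} + 12 U$)
$o{\left(-5 \right)} 33 \cdot 8 - B = - 5 \left(12 - 5\right) 33 \cdot 8 - 11333 = \left(-5\right) 7 \cdot 33 \cdot 8 - 11333 = \left(-35\right) 33 \cdot 8 - 11333 = \left(-1155\right) 8 - 11333 = -9240 - 11333 = -20573$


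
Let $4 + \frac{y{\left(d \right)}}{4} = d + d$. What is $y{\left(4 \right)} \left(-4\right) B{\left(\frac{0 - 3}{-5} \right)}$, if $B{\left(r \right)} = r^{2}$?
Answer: $- \frac{576}{25} \approx -23.04$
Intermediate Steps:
$y{\left(d \right)} = -16 + 8 d$ ($y{\left(d \right)} = -16 + 4 \left(d + d\right) = -16 + 4 \cdot 2 d = -16 + 8 d$)
$y{\left(4 \right)} \left(-4\right) B{\left(\frac{0 - 3}{-5} \right)} = \left(-16 + 8 \cdot 4\right) \left(-4\right) \left(\frac{0 - 3}{-5}\right)^{2} = \left(-16 + 32\right) \left(-4\right) \left(\left(0 - 3\right) \left(- \frac{1}{5}\right)\right)^{2} = 16 \left(-4\right) \left(\left(-3\right) \left(- \frac{1}{5}\right)\right)^{2} = - 64 \left(\frac{3}{5}\right)^{2} = \left(-64\right) \frac{9}{25} = - \frac{576}{25}$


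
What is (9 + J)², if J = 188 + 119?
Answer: 99856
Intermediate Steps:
J = 307
(9 + J)² = (9 + 307)² = 316² = 99856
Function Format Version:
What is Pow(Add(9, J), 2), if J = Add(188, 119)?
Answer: 99856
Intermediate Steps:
J = 307
Pow(Add(9, J), 2) = Pow(Add(9, 307), 2) = Pow(316, 2) = 99856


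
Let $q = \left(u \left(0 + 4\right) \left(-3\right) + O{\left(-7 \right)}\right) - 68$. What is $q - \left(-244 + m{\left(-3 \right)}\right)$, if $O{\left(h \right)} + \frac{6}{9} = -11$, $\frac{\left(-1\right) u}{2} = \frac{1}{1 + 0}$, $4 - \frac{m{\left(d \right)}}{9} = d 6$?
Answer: $- \frac{29}{3} \approx -9.6667$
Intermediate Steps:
$m{\left(d \right)} = 36 - 54 d$ ($m{\left(d \right)} = 36 - 9 d 6 = 36 - 9 \cdot 6 d = 36 - 54 d$)
$u = -2$ ($u = - \frac{2}{1 + 0} = - \frac{2}{1} = \left(-2\right) 1 = -2$)
$O{\left(h \right)} = - \frac{35}{3}$ ($O{\left(h \right)} = - \frac{2}{3} - 11 = - \frac{35}{3}$)
$q = - \frac{167}{3}$ ($q = \left(- 2 \left(0 + 4\right) \left(-3\right) - \frac{35}{3}\right) - 68 = \left(\left(-2\right) 4 \left(-3\right) - \frac{35}{3}\right) - 68 = \left(\left(-8\right) \left(-3\right) - \frac{35}{3}\right) - 68 = \left(24 - \frac{35}{3}\right) - 68 = \frac{37}{3} - 68 = - \frac{167}{3} \approx -55.667$)
$q - \left(-244 + m{\left(-3 \right)}\right) = - \frac{167}{3} - \left(-244 + \left(36 - -162\right)\right) = - \frac{167}{3} - \left(-244 + \left(36 + 162\right)\right) = - \frac{167}{3} - \left(-244 + 198\right) = - \frac{167}{3} - -46 = - \frac{167}{3} + 46 = - \frac{29}{3}$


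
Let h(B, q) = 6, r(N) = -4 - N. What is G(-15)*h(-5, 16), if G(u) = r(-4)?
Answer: 0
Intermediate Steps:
G(u) = 0 (G(u) = -4 - 1*(-4) = -4 + 4 = 0)
G(-15)*h(-5, 16) = 0*6 = 0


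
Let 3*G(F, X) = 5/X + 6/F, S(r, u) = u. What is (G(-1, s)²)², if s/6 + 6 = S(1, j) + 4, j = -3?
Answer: 1874161/104976 ≈ 17.853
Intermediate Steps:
s = -30 (s = -36 + 6*(-3 + 4) = -36 + 6*1 = -36 + 6 = -30)
G(F, X) = 2/F + 5/(3*X) (G(F, X) = (5/X + 6/F)/3 = 2/F + 5/(3*X))
(G(-1, s)²)² = ((2/(-1) + (5/3)/(-30))²)² = ((2*(-1) + (5/3)*(-1/30))²)² = ((-2 - 1/18)²)² = ((-37/18)²)² = (1369/324)² = 1874161/104976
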